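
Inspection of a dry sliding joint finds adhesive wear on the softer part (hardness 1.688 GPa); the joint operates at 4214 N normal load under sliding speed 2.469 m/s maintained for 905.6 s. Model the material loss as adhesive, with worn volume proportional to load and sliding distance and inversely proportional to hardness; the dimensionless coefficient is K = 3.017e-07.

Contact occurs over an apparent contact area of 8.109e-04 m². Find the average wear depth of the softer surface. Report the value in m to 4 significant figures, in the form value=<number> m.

Intermediates appear rounded, and all working math carries full float precision, and a lone final rounding: four significant figures.
Path length L = v·t = 2.469 m/s × 905.6 s = 2236 m.
Hardness H = 1.688 GPa = 1.688e+09 Pa.
As SI base values: W = 4214 N, H = 1.688e+09 Pa, K = 3.017e-07.
By Archard's law, V = K·W·L/H = 3.017e-07 · 4214 · 2236 / 1.688e+09 = 1.684e-09 m³.
Wear depth h = V/A = 1.684e-09 / 8.109e-04 = 2.077e-06 m.

value=2.077e-06 m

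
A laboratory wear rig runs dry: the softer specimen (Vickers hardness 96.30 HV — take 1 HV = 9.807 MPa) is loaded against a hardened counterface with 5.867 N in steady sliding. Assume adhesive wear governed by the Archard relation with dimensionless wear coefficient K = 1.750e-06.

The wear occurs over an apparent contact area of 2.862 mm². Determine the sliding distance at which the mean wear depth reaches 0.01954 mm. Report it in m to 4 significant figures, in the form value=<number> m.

All arithmetic holds full precision, and the intermediates are displayed rounded — a lone final rounding, at 4 significant digits.
Hardness H = 96.30 HV × 9.807 MPa/HV = 944.4 MPa = 9.444e+08 Pa.
Contact area A = 2.862 mm² = 2.862e-06 m².
Depth limit h_lim = 0.01954 mm = 1.954e-05 m.
SI base units throughout: W = 5.867 N, H = 9.444e+08 Pa, K = 1.750e-06.
Wearable volume V_lim = h_lim·A = 1.954e-05 · 2.862e-06 = 5.592e-11 m³.
Thus life L = V_lim·H/(K·W) = 5.592e-11 · 9.444e+08 / (1.750e-06 · 5.867) = 5144 m.

value=5144 m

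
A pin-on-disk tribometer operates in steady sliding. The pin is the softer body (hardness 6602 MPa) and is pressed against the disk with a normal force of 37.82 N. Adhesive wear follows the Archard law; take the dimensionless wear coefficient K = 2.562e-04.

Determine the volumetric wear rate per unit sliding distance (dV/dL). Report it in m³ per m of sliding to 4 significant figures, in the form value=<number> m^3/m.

Intermediate values are printed rounded — the algebra maintains full float precision; a single final rounding to four significant figures.
Hardness H = 6602 MPa = 6.602e+09 Pa.
Expressed in SI base units: W = 37.82 N, H = 6.602e+09 Pa, K = 2.562e-04.
Rate of wear dV/dL = K·W/H, per unit distance: 2.562e-04 · 37.82 / 6.602e+09 = 1.468e-12 m³/m.

value=1.468e-12 m^3/m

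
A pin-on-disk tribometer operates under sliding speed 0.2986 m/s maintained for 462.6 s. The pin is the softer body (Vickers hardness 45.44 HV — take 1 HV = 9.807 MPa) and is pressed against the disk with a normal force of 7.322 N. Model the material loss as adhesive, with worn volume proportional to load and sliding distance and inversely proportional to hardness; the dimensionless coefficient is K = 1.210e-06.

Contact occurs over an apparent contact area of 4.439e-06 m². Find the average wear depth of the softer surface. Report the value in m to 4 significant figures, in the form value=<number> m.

All arithmetic runs at exact precision. The intermediates are shown rounded, and one final rounding: 4 significant digits.
Convert: Distance covered L = v·t = 0.2986 m/s × 462.6 s = 138.1 m.
Convert: Hardness H = 45.44 HV × 9.807 MPa/HV = 445.6 MPa = 4.456e+08 Pa.
Expressed in SI base units: W = 7.322 N, H = 4.456e+08 Pa, K = 1.210e-06.
Archard volume V = K·W·L/H = 1.210e-06 · 7.322 · 138.1 / 4.456e+08 = 2.746e-12 m³.
Mean depth h = V/A = 2.746e-12 / 4.439e-06 = 6.187e-07 m.

value=6.187e-07 m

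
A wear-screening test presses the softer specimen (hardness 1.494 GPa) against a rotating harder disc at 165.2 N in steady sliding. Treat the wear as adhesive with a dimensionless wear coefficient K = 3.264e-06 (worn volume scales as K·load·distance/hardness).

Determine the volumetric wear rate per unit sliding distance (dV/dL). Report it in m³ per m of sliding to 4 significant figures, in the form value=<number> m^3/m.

value=3.609e-13 m^3/m

Intermediate values are printed rounded. Each operation holds full precision, and a single final rounding, at four significant digits.
Convert: Hardness H = 1.494 GPa = 1.494e+09 Pa.
Restated in SI base units: W = 165.2 N, H = 1.494e+09 Pa, K = 3.264e-06.
Rate of wear dV/dL = K·W/H, so: 3.264e-06 · 165.2 / 1.494e+09 = 3.609e-13 m³/m.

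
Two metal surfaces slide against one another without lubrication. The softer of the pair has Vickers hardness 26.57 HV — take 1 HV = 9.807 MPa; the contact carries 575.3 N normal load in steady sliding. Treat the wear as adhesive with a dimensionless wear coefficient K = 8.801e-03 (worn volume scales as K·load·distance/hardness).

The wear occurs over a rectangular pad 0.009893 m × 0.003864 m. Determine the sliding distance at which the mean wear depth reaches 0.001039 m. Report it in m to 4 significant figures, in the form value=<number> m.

value=2.044 m

Displayed values are rounded — each operation maintains exact precision — one final rounding to four significant digits.
Hardness H = 26.57 HV × 9.807 MPa/HV = 260.6 MPa = 2.606e+08 Pa.
Contact area A = 0.009893 m × 0.003864 m = 3.823e-05 m².
SI base units throughout: W = 575.3 N, H = 2.606e+08 Pa, K = 8.801e-03.
Permissible volume V_lim = h_lim·A = 0.001039 · 3.823e-05 = 3.972e-08 m³.
So the life L = V_lim·H/(K·W) = 3.972e-08 · 2.606e+08 / (8.801e-03 · 575.3) = 2.044 m.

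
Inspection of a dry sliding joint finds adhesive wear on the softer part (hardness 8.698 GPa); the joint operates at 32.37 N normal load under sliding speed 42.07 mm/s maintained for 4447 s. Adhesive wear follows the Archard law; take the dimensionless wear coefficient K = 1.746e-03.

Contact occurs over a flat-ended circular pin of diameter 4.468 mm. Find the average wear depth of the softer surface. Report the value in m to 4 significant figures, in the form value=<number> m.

Intermediates are displayed rounded; the algebra carries full precision; rounded once at the end, at 4 significant digits.
Sliding speed v = 42.07 mm/s = 0.04207 m/s. Total distance L = v·t = 0.04207 m/s × 4447 s = 187.1 m.
Hardness H = 8.698 GPa = 8.698e+09 Pa.
Pin diameter d = 4.468 mm = 0.004468 m. Contact area A = π·d²/4 = π·(0.004468 m)²/4 = 1.568e-05 m².
As SI base values: W = 32.37 N, H = 8.698e+09 Pa, K = 1.746e-03.
Archard relation: V = K·W·L/H = 1.746e-03 · 32.37 · 187.1 / 8.698e+09 = 1.216e-09 m³.
Depth h = V/A = 1.216e-09 / 1.568e-05 = 7.753e-05 m.

value=7.753e-05 m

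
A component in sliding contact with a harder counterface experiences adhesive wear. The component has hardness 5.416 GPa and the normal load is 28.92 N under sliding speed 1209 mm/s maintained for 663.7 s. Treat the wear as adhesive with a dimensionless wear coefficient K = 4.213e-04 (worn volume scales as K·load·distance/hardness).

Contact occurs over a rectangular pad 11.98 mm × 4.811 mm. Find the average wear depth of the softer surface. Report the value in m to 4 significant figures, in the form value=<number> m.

The intermediates are printed rounded; the algebra keeps exact precision, and one final rounding, at 4 significant figures.
Convert: Sliding speed v = 1209 mm/s = 1.209 m/s. Distance covered L = v·t = 1.209 m/s × 663.7 s = 802.4 m.
Convert: Hardness H = 5.416 GPa = 5.416e+09 Pa.
Convert: Pad sides 11.98 mm × 4.811 mm = 0.01198 m × 0.004811 m. Contact area A = 0.01198 m × 0.004811 m = 5.764e-05 m².
Collected in SI base units: W = 28.92 N, H = 5.416e+09 Pa, K = 4.213e-04.
By Archard's law, V = K·W·L/H = 4.213e-04 · 28.92 · 802.4 / 5.416e+09 = 1.805e-09 m³.
Mean depth h = V/A = 1.805e-09 / 5.764e-05 = 3.132e-05 m.

value=3.132e-05 m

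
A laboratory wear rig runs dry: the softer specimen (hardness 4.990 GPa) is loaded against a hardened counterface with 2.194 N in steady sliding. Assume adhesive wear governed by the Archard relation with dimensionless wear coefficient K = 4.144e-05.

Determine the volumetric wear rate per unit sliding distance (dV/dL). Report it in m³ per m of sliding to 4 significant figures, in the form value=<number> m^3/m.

value=1.822e-14 m^3/m

All arithmetic maintains full precision; intermediate values are displayed rounded. Rounded just once to four significant digits.
Hardness H = 4.990 GPa = 4.990e+09 Pa.
SI base units throughout: W = 2.194 N, H = 4.990e+09 Pa, K = 4.144e-05.
Wear rate dV/dL = K·W/H (no L dependence): 4.144e-05 · 2.194 / 4.990e+09 = 1.822e-14 m³/m.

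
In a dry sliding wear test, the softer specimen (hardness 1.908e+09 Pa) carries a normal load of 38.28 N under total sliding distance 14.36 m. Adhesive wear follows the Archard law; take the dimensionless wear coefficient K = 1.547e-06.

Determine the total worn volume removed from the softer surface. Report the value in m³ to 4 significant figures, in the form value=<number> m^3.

The intermediates appear rounded — all working math runs at full float precision — a single final rounding to 4 significant digits.
SI base units throughout: W = 38.28 N, H = 1.908e+09 Pa, K = 1.547e-06.
Apply Archard: V = K·W·L/H = 1.547e-06 · 38.28 · 14.36 / 1.908e+09 = 4.457e-13 m³.

value=4.457e-13 m^3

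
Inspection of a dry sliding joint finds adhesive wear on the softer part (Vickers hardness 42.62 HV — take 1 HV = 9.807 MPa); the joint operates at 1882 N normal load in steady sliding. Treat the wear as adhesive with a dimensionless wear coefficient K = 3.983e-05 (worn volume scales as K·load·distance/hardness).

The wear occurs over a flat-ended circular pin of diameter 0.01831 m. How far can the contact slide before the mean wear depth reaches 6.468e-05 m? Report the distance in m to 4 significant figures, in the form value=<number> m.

Each operation keeps exact precision. The intermediates are shown rounded, and a single final rounding, at 4 significant figures.
Convert: Hardness H = 42.62 HV × 9.807 MPa/HV = 418.0 MPa = 4.180e+08 Pa.
Convert: Contact area A = π·d²/4 = π·(0.01831 m)²/4 = 2.633e-04 m².
As SI base values: W = 1882 N, H = 4.180e+08 Pa, K = 3.983e-05.
Limit volume V_lim = h_lim·A = 6.468e-05 · 2.633e-04 = 1.703e-08 m³.
Inverting, life L = V_lim·H/(K·W) = 1.703e-08 · 4.180e+08 / (3.983e-05 · 1882) = 94.96 m.

value=94.96 m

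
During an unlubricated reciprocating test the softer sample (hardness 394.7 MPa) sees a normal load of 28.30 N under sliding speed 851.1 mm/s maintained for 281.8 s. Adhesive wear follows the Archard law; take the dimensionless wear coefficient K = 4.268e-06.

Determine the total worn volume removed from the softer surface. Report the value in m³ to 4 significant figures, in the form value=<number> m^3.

All arithmetic maintains full float precision — intermediates are printed rounded, and one last rounding: four significant figures.
Sliding speed v = 851.1 mm/s = 0.8511 m/s. Total distance L = v·t = 0.8511 m/s × 281.8 s = 239.8 m.
Hardness H = 394.7 MPa = 3.947e+08 Pa.
As SI base values: W = 28.30 N, H = 3.947e+08 Pa, K = 4.268e-06.
By Archard's law, V = K·W·L/H = 4.268e-06 · 28.30 · 239.8 / 3.947e+08 = 7.339e-11 m³.

value=7.339e-11 m^3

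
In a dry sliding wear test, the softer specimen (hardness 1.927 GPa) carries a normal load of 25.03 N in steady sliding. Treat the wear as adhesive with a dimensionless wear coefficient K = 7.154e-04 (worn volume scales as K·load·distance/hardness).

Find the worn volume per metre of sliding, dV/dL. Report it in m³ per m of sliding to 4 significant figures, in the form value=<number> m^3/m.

value=9.292e-12 m^3/m

The intermediates are shown rounded; all arithmetic runs at exact precision; rounded just once to four significant digits.
Convert: Hardness H = 1.927 GPa = 1.927e+09 Pa.
Working in SI base units: W = 25.03 N, H = 1.927e+09 Pa, K = 7.154e-04.
Rate of wear dV/dL = K·W/H: 7.154e-04 · 25.03 / 1.927e+09 = 9.292e-12 m³/m.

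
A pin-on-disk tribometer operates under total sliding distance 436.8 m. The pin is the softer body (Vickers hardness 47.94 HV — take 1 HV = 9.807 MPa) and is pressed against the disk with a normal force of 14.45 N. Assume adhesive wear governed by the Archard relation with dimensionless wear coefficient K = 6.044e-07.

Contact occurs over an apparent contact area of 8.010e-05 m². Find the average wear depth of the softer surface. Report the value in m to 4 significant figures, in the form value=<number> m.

The intermediates are printed rounded — every step runs at full float precision, and rounded just once, at 4 significant figures.
Hardness H = 47.94 HV × 9.807 MPa/HV = 470.1 MPa = 4.701e+08 Pa.
SI base units throughout: W = 14.45 N, H = 4.701e+08 Pa, K = 6.044e-07.
Wear volume V = K·W·L/H = 6.044e-07 · 14.45 · 436.8 / 4.701e+08 = 8.114e-12 m³.
Average depth h = V/A = 8.114e-12 / 8.010e-05 = 1.013e-07 m.

value=1.013e-07 m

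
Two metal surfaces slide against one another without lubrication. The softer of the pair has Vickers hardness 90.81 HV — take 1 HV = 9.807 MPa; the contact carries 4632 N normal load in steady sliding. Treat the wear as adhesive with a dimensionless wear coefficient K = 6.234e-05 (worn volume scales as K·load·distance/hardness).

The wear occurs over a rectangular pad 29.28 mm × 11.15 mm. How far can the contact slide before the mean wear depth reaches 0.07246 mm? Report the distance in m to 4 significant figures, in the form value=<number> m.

Quoted intermediates are rounded. Each operation maintains full precision — a lone final rounding, at four significant figures.
Hardness H = 90.81 HV × 9.807 MPa/HV = 890.6 MPa = 8.906e+08 Pa.
Pad sides 29.28 mm × 11.15 mm = 0.02928 m × 0.01115 m. Contact area A = 0.02928 m × 0.01115 m = 3.265e-04 m².
Depth limit h_lim = 0.07246 mm = 7.246e-05 m.
Working in SI base units: W = 4632 N, H = 8.906e+08 Pa, K = 6.234e-05.
Wearable volume V_lim = h_lim·A = 7.246e-05 · 3.265e-04 = 2.366e-08 m³.
Thus life L = V_lim·H/(K·W) = 2.366e-08 · 8.906e+08 / (6.234e-05 · 4632) = 72.96 m.

value=72.96 m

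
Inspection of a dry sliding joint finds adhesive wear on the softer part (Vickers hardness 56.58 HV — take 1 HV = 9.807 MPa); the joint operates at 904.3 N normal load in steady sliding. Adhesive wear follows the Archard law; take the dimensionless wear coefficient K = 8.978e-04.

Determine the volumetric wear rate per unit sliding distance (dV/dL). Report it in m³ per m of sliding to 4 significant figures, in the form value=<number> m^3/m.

value=1.463e-09 m^3/m

Each operation carries full float precision; the intermediates are shown rounded — one last rounding to four significant figures.
Convert: Hardness H = 56.58 HV × 9.807 MPa/HV = 554.9 MPa = 5.549e+08 Pa.
Collected in SI base units: W = 904.3 N, H = 5.549e+08 Pa, K = 8.978e-04.
The wear rate dV/dL = K·W/H (independent of L): 8.978e-04 · 904.3 / 5.549e+08 = 1.463e-09 m³/m.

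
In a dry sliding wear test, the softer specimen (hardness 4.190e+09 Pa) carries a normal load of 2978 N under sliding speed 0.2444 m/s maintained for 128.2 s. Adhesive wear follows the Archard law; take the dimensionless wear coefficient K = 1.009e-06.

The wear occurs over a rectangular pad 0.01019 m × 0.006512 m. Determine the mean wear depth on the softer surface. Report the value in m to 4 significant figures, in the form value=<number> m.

value=3.386e-07 m

Intermediates appear rounded; all working math maintains exact precision, and a single final rounding: 4 significant figures.
Sliding distance L = v·t = 0.2444 m/s × 128.2 s = 31.33 m.
Contact area A = 0.01019 m × 0.006512 m = 6.636e-05 m².
Collected in SI base units: W = 2978 N, H = 4.190e+09 Pa, K = 1.009e-06.
The Archard volume V = K·W·L/H = 1.009e-06 · 2978 · 31.33 / 4.190e+09 = 2.247e-11 m³.
Depth h = V/A = 2.247e-11 / 6.636e-05 = 3.386e-07 m.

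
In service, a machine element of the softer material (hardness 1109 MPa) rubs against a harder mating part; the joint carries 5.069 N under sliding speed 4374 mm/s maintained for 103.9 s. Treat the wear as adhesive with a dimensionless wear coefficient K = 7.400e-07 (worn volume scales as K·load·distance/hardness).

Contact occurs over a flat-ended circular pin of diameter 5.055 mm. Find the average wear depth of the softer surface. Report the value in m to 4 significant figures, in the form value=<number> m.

The intermediates appear rounded, and all arithmetic carries full float precision, and a single final rounding to 4 significant digits.
Sliding speed v = 4374 mm/s = 4.374 m/s. Distance covered L = v·t = 4.374 m/s × 103.9 s = 454.5 m.
Hardness H = 1109 MPa = 1.109e+09 Pa.
Pin diameter d = 5.055 mm = 0.005055 m. Contact area A = π·d²/4 = π·(0.005055 m)²/4 = 2.007e-05 m².
In SI base units: W = 5.069 N, H = 1.109e+09 Pa, K = 7.400e-07.
Volume removed: V = K·W·L/H = 7.400e-07 · 5.069 · 454.5 / 1.109e+09 = 1.537e-12 m³.
Mean wear depth h = V/A = 1.537e-12 / 2.007e-05 = 7.659e-08 m.

value=7.659e-08 m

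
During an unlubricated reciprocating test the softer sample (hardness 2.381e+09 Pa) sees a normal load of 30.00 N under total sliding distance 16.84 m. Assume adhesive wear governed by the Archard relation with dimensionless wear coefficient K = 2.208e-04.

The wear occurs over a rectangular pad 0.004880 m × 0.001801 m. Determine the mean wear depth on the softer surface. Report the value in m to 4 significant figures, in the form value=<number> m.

value=5.331e-06 m

Each operation maintains full float precision — intermediates are shown rounded — rounded once at the end, at 4 significant figures.
Contact area A = 0.004880 m × 0.001801 m = 8.789e-06 m².
Working in SI base units: W = 30.00 N, H = 2.381e+09 Pa, K = 2.208e-04.
The Archard volume V = K·W·L/H = 2.208e-04 · 30.00 · 16.84 / 2.381e+09 = 4.685e-11 m³.
Mean depth h = V/A = 4.685e-11 / 8.789e-06 = 5.331e-06 m.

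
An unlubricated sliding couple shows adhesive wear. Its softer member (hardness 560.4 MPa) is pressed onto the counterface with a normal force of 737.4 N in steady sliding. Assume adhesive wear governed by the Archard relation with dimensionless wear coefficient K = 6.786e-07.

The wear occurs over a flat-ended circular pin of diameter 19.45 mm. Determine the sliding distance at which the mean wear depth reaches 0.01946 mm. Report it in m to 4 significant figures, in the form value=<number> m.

All working math runs at full precision; displayed values are rounded. Rounded once at the end to 4 significant figures.
Hardness H = 560.4 MPa = 5.604e+08 Pa.
Pin diameter d = 19.45 mm = 0.01945 m. Contact area A = π·d²/4 = π·(0.01945 m)²/4 = 2.971e-04 m².
Depth limit h_lim = 0.01946 mm = 1.946e-05 m.
As SI base values: W = 737.4 N, H = 5.604e+08 Pa, K = 6.786e-07.
Wearable volume V_lim = h_lim·A = 1.946e-05 · 2.971e-04 = 5.782e-09 m³.
Thus life L = V_lim·H/(K·W) = 5.782e-09 · 5.604e+08 / (6.786e-07 · 737.4) = 6475 m.

value=6475 m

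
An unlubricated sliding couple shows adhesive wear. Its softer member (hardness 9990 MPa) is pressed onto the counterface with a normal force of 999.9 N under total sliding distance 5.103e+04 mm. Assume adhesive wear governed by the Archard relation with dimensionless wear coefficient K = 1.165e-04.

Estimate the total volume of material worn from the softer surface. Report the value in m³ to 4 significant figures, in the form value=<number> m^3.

value=5.950e-10 m^3

Shown intermediates are rounded, and the algebra carries full float precision, and a single final rounding, at 4 significant digits.
Convert: Total distance L = 5.103e+04 mm = 51.03 m.
Convert: Hardness H = 9990 MPa = 9.990e+09 Pa.
Working in SI base units: W = 999.9 N, H = 9.990e+09 Pa, K = 1.165e-04.
Worn volume V = K·W·L/H = 1.165e-04 · 999.9 · 51.03 / 9.990e+09 = 5.950e-10 m³.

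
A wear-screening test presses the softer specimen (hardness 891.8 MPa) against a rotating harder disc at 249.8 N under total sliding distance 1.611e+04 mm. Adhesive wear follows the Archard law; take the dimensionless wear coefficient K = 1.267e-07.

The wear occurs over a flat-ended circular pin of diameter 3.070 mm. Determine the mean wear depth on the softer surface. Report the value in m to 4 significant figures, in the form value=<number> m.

All arithmetic holds full precision; the intermediates appear rounded; rounded just once to four significant figures.
Distance covered L = 1.611e+04 mm = 16.11 m.
Hardness H = 891.8 MPa = 8.918e+08 Pa.
Pin diameter d = 3.070 mm = 0.003070 m. Contact area A = π·d²/4 = π·(0.003070 m)²/4 = 7.402e-06 m².
Collected in SI base units: W = 249.8 N, H = 8.918e+08 Pa, K = 1.267e-07.
Apply Archard: V = K·W·L/H = 1.267e-07 · 249.8 · 16.11 / 8.918e+08 = 5.717e-13 m³.
Depth h = V/A = 5.717e-13 / 7.402e-06 = 7.724e-08 m.

value=7.724e-08 m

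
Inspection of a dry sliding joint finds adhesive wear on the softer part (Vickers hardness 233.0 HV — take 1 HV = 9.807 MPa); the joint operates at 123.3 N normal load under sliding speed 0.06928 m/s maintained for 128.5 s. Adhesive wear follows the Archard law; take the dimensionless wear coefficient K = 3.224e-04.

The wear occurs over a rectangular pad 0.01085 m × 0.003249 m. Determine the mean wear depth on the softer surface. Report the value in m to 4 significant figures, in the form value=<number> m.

value=4.393e-06 m

The intermediates are printed rounded; each operation carries exact precision, and a single final rounding, at 4 significant figures.
Distance L = v·t = 0.06928 m/s × 128.5 s = 8.902 m.
Hardness H = 233.0 HV × 9.807 MPa/HV = 2285 MPa = 2.285e+09 Pa.
Contact area A = 0.01085 m × 0.003249 m = 3.525e-05 m².
SI base units throughout: W = 123.3 N, H = 2.285e+09 Pa, K = 3.224e-04.
The Archard volume V = K·W·L/H = 3.224e-04 · 123.3 · 8.902 / 2.285e+09 = 1.549e-10 m³.
Wear depth h = V/A = 1.549e-10 / 3.525e-05 = 4.393e-06 m.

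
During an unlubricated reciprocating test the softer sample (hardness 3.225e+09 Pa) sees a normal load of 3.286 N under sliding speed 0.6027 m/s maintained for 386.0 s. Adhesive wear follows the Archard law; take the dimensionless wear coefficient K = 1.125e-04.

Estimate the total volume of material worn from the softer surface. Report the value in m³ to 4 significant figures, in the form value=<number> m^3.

value=2.667e-11 m^3

The intermediates are shown rounded; the computation maintains full float precision; a single final rounding to four significant figures.
Sliding distance L = v·t = 0.6027 m/s × 386.0 s = 232.6 m.
In SI base units: W = 3.286 N, H = 3.225e+09 Pa, K = 1.125e-04.
Wear volume V = K·W·L/H = 1.125e-04 · 3.286 · 232.6 / 3.225e+09 = 2.667e-11 m³.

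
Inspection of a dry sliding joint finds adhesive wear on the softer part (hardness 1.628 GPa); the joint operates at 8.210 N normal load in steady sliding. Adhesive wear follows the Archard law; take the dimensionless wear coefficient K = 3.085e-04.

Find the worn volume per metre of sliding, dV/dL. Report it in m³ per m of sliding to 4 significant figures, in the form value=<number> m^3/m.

All working math maintains exact precision. The intermediates are shown rounded; one final rounding: four significant figures.
Hardness H = 1.628 GPa = 1.628e+09 Pa.
As SI base values: W = 8.210 N, H = 1.628e+09 Pa, K = 3.085e-04.
Rate of wear dV/dL = K·W/H: 3.085e-04 · 8.210 / 1.628e+09 = 1.556e-12 m³/m.

value=1.556e-12 m^3/m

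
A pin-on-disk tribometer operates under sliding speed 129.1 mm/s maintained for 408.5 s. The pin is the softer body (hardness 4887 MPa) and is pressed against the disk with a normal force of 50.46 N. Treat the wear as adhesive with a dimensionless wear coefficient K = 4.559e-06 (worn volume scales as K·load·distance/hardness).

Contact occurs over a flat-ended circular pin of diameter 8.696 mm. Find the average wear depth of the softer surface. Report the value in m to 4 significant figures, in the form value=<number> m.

value=4.180e-08 m

Intermediates are printed rounded; all working math carries full float precision, and rounded once at the end, at four significant figures.
Convert: Sliding speed v = 129.1 mm/s = 0.1291 m/s. Distance covered L = v·t = 0.1291 m/s × 408.5 s = 52.74 m.
Convert: Hardness H = 4887 MPa = 4.887e+09 Pa.
Convert: Pin diameter d = 8.696 mm = 0.008696 m. Contact area A = π·d²/4 = π·(0.008696 m)²/4 = 5.939e-05 m².
Collected in SI base units: W = 50.46 N, H = 4.887e+09 Pa, K = 4.559e-06.
By Archard's law, V = K·W·L/H = 4.559e-06 · 50.46 · 52.74 / 4.887e+09 = 2.483e-12 m³.
Mean depth h = V/A = 2.483e-12 / 5.939e-05 = 4.180e-08 m.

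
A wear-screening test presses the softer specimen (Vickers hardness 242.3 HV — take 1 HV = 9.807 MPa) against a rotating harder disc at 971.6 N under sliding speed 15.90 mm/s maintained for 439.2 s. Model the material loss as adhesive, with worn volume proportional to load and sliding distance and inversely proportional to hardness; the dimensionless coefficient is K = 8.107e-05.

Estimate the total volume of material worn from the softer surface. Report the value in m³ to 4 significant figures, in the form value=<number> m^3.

Shown intermediates are rounded — the computation runs at exact precision; a lone final rounding to four significant figures.
Convert: Sliding speed v = 15.90 mm/s = 0.01590 m/s. Distance covered L = v·t = 0.01590 m/s × 439.2 s = 6.983 m.
Convert: Hardness H = 242.3 HV × 9.807 MPa/HV = 2376 MPa = 2.376e+09 Pa.
Working in SI base units: W = 971.6 N, H = 2.376e+09 Pa, K = 8.107e-05.
Apply Archard: V = K·W·L/H = 8.107e-05 · 971.6 · 6.983 / 2.376e+09 = 2.315e-10 m³.

value=2.315e-10 m^3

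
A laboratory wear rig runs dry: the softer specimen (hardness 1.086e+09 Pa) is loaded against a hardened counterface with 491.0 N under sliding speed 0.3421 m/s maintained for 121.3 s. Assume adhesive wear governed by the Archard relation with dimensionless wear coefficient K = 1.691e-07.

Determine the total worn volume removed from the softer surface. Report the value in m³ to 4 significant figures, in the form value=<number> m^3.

value=3.173e-12 m^3

The computation holds full precision. The intermediates are printed rounded — rounded once at the end, at four significant figures.
Convert: Sliding distance L = v·t = 0.3421 m/s × 121.3 s = 41.50 m.
Restated in SI base units: W = 491.0 N, H = 1.086e+09 Pa, K = 1.691e-07.
Archard volume V = K·W·L/H = 1.691e-07 · 491.0 · 41.50 / 1.086e+09 = 3.173e-12 m³.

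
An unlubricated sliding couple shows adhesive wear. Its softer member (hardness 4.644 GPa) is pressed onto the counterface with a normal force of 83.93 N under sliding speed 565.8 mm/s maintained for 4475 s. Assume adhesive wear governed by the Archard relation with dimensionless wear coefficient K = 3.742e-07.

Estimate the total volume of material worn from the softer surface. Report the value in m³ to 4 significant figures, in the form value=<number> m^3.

Intermediates are printed rounded; all working math keeps full precision; a single final rounding to 4 significant figures.
Convert: Sliding speed v = 565.8 mm/s = 0.5658 m/s. Path length L = v·t = 0.5658 m/s × 4475 s = 2532 m.
Convert: Hardness H = 4.644 GPa = 4.644e+09 Pa.
Working in SI base units: W = 83.93 N, H = 4.644e+09 Pa, K = 3.742e-07.
Worn volume V = K·W·L/H = 3.742e-07 · 83.93 · 2532 / 4.644e+09 = 1.712e-11 m³.

value=1.712e-11 m^3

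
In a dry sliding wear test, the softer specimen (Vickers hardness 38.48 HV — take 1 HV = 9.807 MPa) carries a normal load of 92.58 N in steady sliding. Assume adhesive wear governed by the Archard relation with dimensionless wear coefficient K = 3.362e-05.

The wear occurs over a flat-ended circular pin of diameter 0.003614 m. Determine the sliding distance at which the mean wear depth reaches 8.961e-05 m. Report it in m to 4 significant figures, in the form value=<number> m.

value=111.4 m

The computation runs at exact precision; intermediate values appear rounded — a lone final rounding: four significant digits.
Hardness H = 38.48 HV × 9.807 MPa/HV = 377.4 MPa = 3.774e+08 Pa.
Contact area A = π·d²/4 = π·(0.003614 m)²/4 = 1.026e-05 m².
Expressed in SI base units: W = 92.58 N, H = 3.774e+08 Pa, K = 3.362e-05.
Wearable volume V_lim = h_lim·A = 8.961e-05 · 1.026e-05 = 9.192e-10 m³.
Inverting, life L = V_lim·H/(K·W) = 9.192e-10 · 3.774e+08 / (3.362e-05 · 92.58) = 111.4 m.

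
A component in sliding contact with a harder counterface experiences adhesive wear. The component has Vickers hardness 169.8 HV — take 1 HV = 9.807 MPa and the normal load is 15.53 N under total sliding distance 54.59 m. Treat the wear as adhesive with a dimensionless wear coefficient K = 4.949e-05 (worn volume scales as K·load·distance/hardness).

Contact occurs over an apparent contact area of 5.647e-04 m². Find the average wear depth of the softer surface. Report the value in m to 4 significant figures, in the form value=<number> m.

All working math maintains exact precision. The intermediates are displayed rounded. Rounded once at the end, at four significant figures.
Convert: Hardness H = 169.8 HV × 9.807 MPa/HV = 1665 MPa = 1.665e+09 Pa.
Restated in SI base units: W = 15.53 N, H = 1.665e+09 Pa, K = 4.949e-05.
The Archard volume V = K·W·L/H = 4.949e-05 · 15.53 · 54.59 / 1.665e+09 = 2.520e-11 m³.
Mean depth h = V/A = 2.520e-11 / 5.647e-04 = 4.462e-08 m.

value=4.462e-08 m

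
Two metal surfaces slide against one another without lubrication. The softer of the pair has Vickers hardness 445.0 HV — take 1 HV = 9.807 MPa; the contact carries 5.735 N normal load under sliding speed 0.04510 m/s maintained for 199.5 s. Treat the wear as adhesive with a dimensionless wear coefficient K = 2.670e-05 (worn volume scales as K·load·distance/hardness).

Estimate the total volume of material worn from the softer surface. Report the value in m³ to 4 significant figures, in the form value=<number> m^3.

The intermediates are shown rounded, and the computation keeps full precision; rounded just once, at four significant figures.
Convert: Sliding distance L = v·t = 0.04510 m/s × 199.5 s = 8.997 m.
Convert: Hardness H = 445.0 HV × 9.807 MPa/HV = 4364 MPa = 4.364e+09 Pa.
Working in SI base units: W = 5.735 N, H = 4.364e+09 Pa, K = 2.670e-05.
Wear volume V = K·W·L/H = 2.670e-05 · 5.735 · 8.997 / 4.364e+09 = 3.157e-13 m³.

value=3.157e-13 m^3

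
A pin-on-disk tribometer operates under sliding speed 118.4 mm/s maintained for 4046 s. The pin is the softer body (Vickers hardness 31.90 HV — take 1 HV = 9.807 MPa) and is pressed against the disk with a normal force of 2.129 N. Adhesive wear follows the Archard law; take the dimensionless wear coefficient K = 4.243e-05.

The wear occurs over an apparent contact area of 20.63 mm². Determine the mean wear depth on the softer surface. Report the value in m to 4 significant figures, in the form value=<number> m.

value=6.705e-06 m

The algebra runs at exact precision. Intermediate values appear rounded, and a single final rounding, at four significant digits.
Convert: Sliding speed v = 118.4 mm/s = 0.1184 m/s. Path length L = v·t = 0.1184 m/s × 4046 s = 479.0 m.
Convert: Hardness H = 31.90 HV × 9.807 MPa/HV = 312.8 MPa = 3.128e+08 Pa.
Convert: Contact area A = 20.63 mm² = 2.063e-05 m².
In SI base units, W = 2.129 N, H = 3.128e+08 Pa, K = 4.243e-05.
Volume removed: V = K·W·L/H = 4.243e-05 · 2.129 · 479.0 / 3.128e+08 = 1.383e-10 m³.
Depth of wear h = V/A = 1.383e-10 / 2.063e-05 = 6.705e-06 m.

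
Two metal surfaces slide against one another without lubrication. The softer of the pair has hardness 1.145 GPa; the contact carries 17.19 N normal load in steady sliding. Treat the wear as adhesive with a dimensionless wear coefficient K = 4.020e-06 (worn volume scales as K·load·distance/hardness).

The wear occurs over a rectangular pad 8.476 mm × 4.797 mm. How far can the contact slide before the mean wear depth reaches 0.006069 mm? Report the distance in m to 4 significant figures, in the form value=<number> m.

All arithmetic carries exact precision, and intermediate values appear rounded. Rounded just once: four significant digits.
Hardness H = 1.145 GPa = 1.145e+09 Pa.
Pad sides 8.476 mm × 4.797 mm = 0.008476 m × 0.004797 m. Contact area A = 0.008476 m × 0.004797 m = 4.066e-05 m².
Depth limit h_lim = 0.006069 mm = 6.069e-06 m.
SI base units throughout: W = 17.19 N, H = 1.145e+09 Pa, K = 4.020e-06.
At the depth limit, V_lim = h_lim·A = 6.069e-06 · 4.066e-05 = 2.468e-10 m³.
Life L = V_lim·H/(K·W) = 2.468e-10 · 1.145e+09 / (4.020e-06 · 17.19) = 4089 m.

value=4089 m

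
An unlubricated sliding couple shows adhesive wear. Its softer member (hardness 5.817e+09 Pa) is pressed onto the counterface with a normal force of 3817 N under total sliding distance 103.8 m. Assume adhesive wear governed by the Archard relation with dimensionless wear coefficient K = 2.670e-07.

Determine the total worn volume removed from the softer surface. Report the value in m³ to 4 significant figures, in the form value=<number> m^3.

Displayed values are rounded; all arithmetic keeps full precision. Rounded just once, at four significant figures.
Restated in SI base units: W = 3817 N, H = 5.817e+09 Pa, K = 2.670e-07.
Volume removed: V = K·W·L/H = 2.670e-07 · 3817 · 103.8 / 5.817e+09 = 1.819e-11 m³.

value=1.819e-11 m^3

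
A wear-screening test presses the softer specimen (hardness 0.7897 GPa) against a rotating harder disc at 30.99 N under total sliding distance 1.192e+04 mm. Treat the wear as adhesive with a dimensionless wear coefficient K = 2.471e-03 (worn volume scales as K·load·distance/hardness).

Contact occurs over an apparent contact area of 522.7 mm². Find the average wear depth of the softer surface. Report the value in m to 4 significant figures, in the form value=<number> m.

value=2.211e-06 m

Displayed values are rounded; every step keeps full float precision. Rounded once at the end to 4 significant digits.
Convert: The distance L = 1.192e+04 mm = 11.92 m.
Convert: Hardness H = 0.7897 GPa = 7.897e+08 Pa.
Convert: Contact area A = 522.7 mm² = 5.227e-04 m².
Restated in SI base units: W = 30.99 N, H = 7.897e+08 Pa, K = 2.471e-03.
Archard relation: V = K·W·L/H = 2.471e-03 · 30.99 · 11.92 / 7.897e+08 = 1.156e-09 m³.
Depth h = V/A = 1.156e-09 / 5.227e-04 = 2.211e-06 m.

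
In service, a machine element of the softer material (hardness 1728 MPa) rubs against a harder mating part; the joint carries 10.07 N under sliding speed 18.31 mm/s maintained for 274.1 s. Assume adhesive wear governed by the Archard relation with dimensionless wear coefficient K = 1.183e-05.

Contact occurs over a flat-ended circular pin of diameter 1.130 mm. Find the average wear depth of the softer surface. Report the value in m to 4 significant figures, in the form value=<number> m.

Printed values are rounded — the computation maintains exact precision — rounded just once to 4 significant digits.
Sliding speed v = 18.31 mm/s = 0.01831 m/s. Total distance L = v·t = 0.01831 m/s × 274.1 s = 5.019 m.
Hardness H = 1728 MPa = 1.728e+09 Pa.
Pin diameter d = 1.130 mm = 0.001130 m. Contact area A = π·d²/4 = π·(0.001130 m)²/4 = 1.003e-06 m².
Expressed in SI base units: W = 10.07 N, H = 1.728e+09 Pa, K = 1.183e-05.
Volume removed: V = K·W·L/H = 1.183e-05 · 10.07 · 5.019 / 1.728e+09 = 3.460e-13 m³.
Depth h = V/A = 3.460e-13 / 1.003e-06 = 3.450e-07 m.

value=3.450e-07 m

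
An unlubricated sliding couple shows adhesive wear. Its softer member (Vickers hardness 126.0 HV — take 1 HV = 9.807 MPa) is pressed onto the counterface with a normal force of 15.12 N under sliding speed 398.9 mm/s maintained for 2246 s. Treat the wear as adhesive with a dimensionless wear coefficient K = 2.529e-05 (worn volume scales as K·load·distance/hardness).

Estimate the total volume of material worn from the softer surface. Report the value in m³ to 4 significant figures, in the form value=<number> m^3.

value=2.772e-10 m^3

Printed values are rounded. The algebra runs at full float precision; one final rounding: 4 significant figures.
Sliding speed v = 398.9 mm/s = 0.3989 m/s. Total distance L = v·t = 0.3989 m/s × 2246 s = 895.9 m.
Hardness H = 126.0 HV × 9.807 MPa/HV = 1236 MPa = 1.236e+09 Pa.
In SI base units: W = 15.12 N, H = 1.236e+09 Pa, K = 2.529e-05.
Worn volume V = K·W·L/H = 2.529e-05 · 15.12 · 895.9 / 1.236e+09 = 2.772e-10 m³.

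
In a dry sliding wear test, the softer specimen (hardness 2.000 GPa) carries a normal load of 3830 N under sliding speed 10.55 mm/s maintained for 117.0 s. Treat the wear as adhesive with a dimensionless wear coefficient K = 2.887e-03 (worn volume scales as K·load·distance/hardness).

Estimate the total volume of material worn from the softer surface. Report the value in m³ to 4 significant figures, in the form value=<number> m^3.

value=6.824e-09 m^3

The intermediates are printed rounded. Each operation carries full float precision; a lone final rounding to four significant figures.
Convert: Sliding speed v = 10.55 mm/s = 0.01055 m/s. Distance L = v·t = 0.01055 m/s × 117.0 s = 1.234 m.
Convert: Hardness H = 2.000 GPa = 2.000e+09 Pa.
As SI base values: W = 3830 N, H = 2.000e+09 Pa, K = 2.887e-03.
Volume removed: V = K·W·L/H = 2.887e-03 · 3830 · 1.234 / 2.000e+09 = 6.824e-09 m³.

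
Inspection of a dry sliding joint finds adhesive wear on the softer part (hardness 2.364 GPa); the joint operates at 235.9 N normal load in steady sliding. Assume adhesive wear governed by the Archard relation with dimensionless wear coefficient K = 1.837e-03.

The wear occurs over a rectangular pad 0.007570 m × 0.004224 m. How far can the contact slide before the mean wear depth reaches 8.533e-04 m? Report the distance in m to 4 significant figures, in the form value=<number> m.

Intermediates are displayed rounded; each operation runs at exact precision — a single final rounding to 4 significant figures.
Convert: Hardness H = 2.364 GPa = 2.364e+09 Pa.
Convert: Contact area A = 0.007570 m × 0.004224 m = 3.198e-05 m².
In SI base units: W = 235.9 N, H = 2.364e+09 Pa, K = 1.837e-03.
Wearable volume V_lim = h_lim·A = 8.533e-04 · 3.198e-05 = 2.728e-08 m³.
Life L = V_lim·H/(K·W) = 2.728e-08 · 2.364e+09 / (1.837e-03 · 235.9) = 148.8 m.

value=148.8 m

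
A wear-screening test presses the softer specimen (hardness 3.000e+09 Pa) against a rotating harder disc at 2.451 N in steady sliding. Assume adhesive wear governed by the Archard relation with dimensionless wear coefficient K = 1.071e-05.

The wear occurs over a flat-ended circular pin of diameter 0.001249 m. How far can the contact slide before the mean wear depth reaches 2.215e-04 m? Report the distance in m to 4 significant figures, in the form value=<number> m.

Every step maintains exact precision, and intermediate values are displayed rounded; rounded just once: four significant figures.
Contact area A = π·d²/4 = π·(0.001249 m)²/4 = 1.225e-06 m².
In SI base units, W = 2.451 N, H = 3.000e+09 Pa, K = 1.071e-05.
Volume at the limit: V_lim = h_lim·A = 2.215e-04 · 1.225e-06 = 2.714e-10 m³.
Life L = V_lim·H/(K·W) = 2.714e-10 · 3.000e+09 / (1.071e-05 · 2.451) = 3.102e+04 m.

value=3.102e+04 m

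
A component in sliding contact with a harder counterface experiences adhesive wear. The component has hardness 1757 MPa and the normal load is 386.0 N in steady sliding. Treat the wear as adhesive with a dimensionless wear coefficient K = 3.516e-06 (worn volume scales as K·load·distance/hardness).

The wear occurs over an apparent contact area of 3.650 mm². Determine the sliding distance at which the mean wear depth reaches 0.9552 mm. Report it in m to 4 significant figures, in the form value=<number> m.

All working math runs at exact precision. The intermediates are printed rounded, and one final rounding: 4 significant digits.
Convert: Hardness H = 1757 MPa = 1.757e+09 Pa.
Convert: Contact area A = 3.650 mm² = 3.650e-06 m².
Convert: Depth limit h_lim = 0.9552 mm = 9.552e-04 m.
Restated in SI base units: W = 386.0 N, H = 1.757e+09 Pa, K = 3.516e-06.
Wearable volume V_lim = h_lim·A = 9.552e-04 · 3.650e-06 = 3.486e-09 m³.
Life L = V_lim·H/(K·W) = 3.486e-09 · 1.757e+09 / (3.516e-06 · 386.0) = 4514 m.

value=4514 m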